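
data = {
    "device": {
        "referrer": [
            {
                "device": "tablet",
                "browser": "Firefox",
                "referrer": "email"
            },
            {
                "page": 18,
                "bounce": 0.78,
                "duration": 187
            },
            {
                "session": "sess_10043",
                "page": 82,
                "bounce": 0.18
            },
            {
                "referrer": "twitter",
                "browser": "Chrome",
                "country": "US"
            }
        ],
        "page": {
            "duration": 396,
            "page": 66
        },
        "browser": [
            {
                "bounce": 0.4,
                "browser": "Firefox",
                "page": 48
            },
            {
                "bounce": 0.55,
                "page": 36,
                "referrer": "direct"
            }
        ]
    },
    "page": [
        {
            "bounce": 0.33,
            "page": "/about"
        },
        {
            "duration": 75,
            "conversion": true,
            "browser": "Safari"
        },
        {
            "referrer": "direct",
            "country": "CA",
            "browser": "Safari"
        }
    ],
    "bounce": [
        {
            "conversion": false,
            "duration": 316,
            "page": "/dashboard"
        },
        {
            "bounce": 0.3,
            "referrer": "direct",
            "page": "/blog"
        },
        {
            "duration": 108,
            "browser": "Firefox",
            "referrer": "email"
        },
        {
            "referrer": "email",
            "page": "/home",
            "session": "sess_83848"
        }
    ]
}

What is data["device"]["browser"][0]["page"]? 48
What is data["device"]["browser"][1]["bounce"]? 0.55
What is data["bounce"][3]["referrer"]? "email"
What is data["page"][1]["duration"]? 75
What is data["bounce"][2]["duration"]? 108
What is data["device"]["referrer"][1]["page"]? 18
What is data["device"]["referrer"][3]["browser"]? "Chrome"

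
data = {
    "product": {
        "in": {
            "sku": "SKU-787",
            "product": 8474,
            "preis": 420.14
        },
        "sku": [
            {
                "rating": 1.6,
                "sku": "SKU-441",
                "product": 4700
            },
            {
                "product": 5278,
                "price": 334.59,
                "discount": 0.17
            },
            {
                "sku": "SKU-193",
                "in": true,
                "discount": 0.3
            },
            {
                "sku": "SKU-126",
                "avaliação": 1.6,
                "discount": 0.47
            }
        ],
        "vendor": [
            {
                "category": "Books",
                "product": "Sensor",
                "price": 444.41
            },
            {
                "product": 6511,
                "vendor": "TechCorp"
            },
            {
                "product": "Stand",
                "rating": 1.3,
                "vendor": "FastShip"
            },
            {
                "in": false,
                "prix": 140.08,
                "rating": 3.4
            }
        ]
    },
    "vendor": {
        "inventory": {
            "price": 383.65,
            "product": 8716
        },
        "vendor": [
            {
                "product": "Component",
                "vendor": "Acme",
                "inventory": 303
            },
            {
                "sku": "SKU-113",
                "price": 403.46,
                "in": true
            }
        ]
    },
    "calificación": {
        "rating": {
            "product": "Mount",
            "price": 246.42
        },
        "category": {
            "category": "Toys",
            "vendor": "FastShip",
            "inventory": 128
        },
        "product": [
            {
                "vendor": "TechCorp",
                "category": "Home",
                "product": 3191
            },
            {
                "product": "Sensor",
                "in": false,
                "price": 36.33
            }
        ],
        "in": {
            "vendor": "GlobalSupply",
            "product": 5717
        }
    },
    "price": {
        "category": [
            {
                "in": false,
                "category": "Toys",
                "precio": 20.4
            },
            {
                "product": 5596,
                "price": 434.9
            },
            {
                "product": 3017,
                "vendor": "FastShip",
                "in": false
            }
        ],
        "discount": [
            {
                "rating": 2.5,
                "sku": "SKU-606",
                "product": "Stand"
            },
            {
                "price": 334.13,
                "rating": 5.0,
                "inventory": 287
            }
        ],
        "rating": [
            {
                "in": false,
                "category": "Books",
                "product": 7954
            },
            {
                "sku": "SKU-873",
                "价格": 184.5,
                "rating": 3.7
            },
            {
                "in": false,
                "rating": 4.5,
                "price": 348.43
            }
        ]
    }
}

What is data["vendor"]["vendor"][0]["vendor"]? "Acme"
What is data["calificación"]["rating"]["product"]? "Mount"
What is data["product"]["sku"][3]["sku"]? "SKU-126"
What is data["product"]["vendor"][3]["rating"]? 3.4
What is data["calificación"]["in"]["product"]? 5717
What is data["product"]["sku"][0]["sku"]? "SKU-441"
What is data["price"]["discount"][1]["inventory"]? 287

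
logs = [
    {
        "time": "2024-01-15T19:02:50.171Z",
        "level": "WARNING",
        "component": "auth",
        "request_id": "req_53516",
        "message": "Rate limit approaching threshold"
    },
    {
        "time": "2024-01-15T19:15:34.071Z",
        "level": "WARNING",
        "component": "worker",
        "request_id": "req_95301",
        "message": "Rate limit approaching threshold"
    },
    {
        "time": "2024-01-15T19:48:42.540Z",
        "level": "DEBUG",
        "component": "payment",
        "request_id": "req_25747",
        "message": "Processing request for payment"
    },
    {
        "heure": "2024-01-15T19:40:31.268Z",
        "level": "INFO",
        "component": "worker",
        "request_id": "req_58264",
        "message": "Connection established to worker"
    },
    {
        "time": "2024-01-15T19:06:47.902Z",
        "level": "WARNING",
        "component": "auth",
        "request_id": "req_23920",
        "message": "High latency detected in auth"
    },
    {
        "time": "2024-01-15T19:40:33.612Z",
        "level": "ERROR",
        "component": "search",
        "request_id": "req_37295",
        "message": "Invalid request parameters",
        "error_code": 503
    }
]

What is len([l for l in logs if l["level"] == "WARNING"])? 3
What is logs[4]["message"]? "High latency detected in auth"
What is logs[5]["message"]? "Invalid request parameters"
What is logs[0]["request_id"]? "req_53516"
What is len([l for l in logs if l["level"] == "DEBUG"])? 1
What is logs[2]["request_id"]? "req_25747"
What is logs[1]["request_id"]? "req_95301"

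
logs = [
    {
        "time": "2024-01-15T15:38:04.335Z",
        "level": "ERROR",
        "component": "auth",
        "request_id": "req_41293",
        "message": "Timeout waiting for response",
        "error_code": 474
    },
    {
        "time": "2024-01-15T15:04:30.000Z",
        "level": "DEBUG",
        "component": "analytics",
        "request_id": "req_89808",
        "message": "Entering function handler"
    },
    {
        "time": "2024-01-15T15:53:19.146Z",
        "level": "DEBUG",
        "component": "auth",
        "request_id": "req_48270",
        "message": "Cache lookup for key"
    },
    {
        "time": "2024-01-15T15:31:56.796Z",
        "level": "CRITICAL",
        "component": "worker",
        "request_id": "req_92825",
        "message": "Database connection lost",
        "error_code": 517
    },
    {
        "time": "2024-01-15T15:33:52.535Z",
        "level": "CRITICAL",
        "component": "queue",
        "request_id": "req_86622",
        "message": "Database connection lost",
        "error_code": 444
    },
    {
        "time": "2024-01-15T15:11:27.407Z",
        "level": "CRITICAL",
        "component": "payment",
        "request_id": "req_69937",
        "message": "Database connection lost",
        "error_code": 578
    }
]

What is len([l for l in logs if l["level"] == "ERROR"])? 1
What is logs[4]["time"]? "2024-01-15T15:33:52.535Z"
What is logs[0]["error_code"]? 474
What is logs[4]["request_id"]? "req_86622"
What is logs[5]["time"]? "2024-01-15T15:11:27.407Z"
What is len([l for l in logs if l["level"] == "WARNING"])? 0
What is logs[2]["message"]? "Cache lookup for key"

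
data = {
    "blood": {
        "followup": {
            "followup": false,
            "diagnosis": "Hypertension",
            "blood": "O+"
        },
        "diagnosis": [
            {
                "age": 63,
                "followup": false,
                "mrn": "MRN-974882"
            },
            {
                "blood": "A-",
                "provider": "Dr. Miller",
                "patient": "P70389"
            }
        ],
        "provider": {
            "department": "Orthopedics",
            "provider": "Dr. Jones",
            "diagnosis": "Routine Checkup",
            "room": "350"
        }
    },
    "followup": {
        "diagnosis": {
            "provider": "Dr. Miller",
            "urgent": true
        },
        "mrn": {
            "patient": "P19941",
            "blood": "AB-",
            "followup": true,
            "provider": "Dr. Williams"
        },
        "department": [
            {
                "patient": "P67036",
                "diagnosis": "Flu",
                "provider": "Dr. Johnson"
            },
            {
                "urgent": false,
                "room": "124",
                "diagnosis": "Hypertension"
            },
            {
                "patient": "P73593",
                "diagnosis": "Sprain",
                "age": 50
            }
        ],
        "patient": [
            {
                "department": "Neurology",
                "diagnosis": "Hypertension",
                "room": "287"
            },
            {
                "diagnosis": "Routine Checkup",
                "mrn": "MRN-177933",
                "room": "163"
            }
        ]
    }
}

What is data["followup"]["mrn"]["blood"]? "AB-"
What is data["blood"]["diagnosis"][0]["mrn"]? "MRN-974882"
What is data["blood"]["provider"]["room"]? "350"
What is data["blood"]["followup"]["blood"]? "O+"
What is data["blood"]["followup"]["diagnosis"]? "Hypertension"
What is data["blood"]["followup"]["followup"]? False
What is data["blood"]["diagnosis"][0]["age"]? 63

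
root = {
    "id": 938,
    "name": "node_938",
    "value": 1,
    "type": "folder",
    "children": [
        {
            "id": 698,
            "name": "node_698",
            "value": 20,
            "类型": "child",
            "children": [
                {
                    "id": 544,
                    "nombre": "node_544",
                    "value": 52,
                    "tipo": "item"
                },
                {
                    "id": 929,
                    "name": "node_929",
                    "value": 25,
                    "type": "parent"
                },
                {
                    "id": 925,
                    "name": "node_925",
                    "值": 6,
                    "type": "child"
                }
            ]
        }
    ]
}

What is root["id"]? 938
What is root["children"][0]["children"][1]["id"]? 929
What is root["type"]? "folder"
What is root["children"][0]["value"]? 20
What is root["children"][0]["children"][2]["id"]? 925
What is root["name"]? "node_938"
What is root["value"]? 1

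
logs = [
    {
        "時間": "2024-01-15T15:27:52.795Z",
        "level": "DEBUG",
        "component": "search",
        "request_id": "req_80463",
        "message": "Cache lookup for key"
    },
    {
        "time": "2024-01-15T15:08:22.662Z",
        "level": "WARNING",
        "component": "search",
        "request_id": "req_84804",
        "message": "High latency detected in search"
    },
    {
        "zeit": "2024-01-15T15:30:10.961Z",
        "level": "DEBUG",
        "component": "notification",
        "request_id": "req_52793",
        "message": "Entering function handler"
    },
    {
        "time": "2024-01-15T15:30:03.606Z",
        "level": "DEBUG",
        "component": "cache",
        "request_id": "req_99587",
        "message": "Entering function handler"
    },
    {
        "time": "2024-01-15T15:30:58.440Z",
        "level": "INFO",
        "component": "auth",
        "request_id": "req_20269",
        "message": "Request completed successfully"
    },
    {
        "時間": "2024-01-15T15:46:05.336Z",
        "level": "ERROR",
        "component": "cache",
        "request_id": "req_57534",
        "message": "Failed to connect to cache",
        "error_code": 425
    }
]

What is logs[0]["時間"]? "2024-01-15T15:27:52.795Z"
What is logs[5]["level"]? "ERROR"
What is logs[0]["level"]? "DEBUG"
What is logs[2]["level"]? "DEBUG"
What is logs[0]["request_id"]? "req_80463"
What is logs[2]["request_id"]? "req_52793"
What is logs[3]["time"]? "2024-01-15T15:30:03.606Z"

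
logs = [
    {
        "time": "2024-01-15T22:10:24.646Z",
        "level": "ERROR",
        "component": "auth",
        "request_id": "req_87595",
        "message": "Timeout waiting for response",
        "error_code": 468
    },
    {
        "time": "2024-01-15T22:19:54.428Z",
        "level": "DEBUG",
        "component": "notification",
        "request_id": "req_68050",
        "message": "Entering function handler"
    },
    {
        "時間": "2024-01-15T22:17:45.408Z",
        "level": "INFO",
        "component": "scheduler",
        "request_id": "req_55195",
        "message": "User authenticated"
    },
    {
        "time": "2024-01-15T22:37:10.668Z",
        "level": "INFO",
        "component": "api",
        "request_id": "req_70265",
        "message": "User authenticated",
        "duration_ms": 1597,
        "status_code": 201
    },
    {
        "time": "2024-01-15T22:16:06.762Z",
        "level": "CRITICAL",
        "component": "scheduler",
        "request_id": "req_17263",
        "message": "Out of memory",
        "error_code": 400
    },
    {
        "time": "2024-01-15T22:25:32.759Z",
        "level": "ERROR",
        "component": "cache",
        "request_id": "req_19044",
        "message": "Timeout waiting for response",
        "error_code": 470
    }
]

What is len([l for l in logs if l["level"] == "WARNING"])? 0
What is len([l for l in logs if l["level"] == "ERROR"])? 2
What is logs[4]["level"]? "CRITICAL"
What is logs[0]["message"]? "Timeout waiting for response"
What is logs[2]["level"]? "INFO"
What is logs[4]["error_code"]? 400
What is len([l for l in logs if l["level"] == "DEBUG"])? 1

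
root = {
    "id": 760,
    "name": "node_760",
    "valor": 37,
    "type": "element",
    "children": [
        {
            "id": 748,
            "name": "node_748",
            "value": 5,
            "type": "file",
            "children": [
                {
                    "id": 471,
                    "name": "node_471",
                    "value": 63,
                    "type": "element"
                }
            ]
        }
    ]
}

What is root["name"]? "node_760"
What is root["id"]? 760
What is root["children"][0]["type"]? "file"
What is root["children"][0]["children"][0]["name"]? "node_471"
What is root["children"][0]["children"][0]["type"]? "element"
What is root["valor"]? 37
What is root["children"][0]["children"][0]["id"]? 471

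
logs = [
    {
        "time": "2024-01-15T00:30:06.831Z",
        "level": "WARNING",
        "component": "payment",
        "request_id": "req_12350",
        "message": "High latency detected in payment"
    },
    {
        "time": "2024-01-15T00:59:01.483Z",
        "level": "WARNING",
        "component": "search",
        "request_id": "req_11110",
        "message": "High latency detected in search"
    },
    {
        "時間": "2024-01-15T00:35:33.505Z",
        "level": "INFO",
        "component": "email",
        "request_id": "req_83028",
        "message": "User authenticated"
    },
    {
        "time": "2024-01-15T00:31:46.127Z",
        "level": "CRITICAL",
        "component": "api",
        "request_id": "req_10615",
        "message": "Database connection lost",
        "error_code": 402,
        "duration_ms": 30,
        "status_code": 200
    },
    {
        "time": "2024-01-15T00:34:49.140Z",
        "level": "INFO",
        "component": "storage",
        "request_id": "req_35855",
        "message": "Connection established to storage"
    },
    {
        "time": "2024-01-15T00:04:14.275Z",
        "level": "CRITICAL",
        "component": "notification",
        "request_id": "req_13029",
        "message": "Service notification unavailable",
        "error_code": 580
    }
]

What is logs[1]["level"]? "WARNING"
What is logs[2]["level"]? "INFO"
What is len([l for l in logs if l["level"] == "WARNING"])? 2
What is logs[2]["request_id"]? "req_83028"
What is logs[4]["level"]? "INFO"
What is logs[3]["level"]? "CRITICAL"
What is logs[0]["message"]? "High latency detected in payment"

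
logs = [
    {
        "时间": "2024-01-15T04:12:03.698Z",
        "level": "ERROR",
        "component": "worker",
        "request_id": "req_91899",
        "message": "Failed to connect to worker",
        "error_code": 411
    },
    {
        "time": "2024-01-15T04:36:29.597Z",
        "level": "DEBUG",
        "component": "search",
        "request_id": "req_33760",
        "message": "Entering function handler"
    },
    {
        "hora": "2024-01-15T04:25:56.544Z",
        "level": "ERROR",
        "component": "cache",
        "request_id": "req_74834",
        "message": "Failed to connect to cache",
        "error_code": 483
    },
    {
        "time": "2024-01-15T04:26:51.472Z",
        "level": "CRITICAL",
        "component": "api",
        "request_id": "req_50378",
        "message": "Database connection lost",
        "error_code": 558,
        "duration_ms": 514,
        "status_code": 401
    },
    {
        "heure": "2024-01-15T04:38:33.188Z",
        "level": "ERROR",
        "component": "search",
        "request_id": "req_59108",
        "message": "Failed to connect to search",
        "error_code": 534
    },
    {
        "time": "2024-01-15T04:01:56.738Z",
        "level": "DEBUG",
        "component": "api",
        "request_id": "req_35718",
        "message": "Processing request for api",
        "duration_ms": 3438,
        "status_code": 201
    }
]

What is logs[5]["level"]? "DEBUG"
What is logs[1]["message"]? "Entering function handler"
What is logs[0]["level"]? "ERROR"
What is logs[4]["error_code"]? 534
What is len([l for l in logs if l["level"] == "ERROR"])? 3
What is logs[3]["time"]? "2024-01-15T04:26:51.472Z"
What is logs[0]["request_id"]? "req_91899"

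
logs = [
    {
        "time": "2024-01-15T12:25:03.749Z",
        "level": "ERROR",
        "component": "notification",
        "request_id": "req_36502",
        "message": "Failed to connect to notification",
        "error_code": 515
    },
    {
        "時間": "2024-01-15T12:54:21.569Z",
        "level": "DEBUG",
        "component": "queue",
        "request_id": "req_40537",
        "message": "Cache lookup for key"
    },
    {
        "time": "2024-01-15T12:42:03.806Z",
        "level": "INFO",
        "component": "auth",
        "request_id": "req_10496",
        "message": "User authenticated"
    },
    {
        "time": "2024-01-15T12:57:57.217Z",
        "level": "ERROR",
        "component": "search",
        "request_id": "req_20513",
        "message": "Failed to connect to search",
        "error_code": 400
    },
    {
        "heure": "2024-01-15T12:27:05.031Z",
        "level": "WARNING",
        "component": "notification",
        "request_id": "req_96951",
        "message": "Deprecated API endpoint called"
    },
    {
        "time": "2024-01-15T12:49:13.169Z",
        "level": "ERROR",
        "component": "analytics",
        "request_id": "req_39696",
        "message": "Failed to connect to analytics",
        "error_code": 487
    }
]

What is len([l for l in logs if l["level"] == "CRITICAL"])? 0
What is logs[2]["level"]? "INFO"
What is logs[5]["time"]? "2024-01-15T12:49:13.169Z"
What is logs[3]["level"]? "ERROR"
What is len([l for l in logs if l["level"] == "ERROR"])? 3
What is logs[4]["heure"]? "2024-01-15T12:27:05.031Z"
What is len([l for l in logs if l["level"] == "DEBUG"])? 1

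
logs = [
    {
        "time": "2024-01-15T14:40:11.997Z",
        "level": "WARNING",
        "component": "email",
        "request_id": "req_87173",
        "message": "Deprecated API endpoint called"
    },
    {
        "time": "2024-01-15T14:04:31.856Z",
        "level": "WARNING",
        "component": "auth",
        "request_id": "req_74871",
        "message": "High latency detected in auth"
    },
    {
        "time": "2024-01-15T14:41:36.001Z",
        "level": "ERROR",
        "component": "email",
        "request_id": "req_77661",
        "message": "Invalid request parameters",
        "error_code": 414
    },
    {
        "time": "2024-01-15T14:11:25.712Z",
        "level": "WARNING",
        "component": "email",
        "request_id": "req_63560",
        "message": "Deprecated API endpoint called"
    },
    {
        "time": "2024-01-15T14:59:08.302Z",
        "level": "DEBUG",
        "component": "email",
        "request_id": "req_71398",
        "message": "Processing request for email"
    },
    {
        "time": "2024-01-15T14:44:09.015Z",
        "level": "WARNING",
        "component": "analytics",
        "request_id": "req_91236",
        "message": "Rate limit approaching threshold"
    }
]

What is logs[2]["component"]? "email"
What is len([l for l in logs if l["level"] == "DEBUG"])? 1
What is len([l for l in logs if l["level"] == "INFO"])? 0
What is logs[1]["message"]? "High latency detected in auth"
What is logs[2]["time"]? "2024-01-15T14:41:36.001Z"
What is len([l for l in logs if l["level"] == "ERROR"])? 1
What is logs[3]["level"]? "WARNING"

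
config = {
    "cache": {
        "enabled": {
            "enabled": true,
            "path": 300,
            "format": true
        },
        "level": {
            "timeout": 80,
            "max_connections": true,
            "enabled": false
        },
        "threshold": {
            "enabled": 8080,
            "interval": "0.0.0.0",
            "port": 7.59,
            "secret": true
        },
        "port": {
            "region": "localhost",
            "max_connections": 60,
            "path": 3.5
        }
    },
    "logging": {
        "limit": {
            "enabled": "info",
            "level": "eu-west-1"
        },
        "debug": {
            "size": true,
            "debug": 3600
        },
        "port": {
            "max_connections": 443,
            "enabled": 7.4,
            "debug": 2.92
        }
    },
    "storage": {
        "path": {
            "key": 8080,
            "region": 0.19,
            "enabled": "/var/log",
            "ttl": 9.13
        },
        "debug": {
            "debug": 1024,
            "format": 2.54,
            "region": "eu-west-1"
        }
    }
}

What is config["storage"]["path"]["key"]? 8080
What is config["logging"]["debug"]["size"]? True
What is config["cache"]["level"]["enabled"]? False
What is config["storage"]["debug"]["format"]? 2.54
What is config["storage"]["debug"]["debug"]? 1024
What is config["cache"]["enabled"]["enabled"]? True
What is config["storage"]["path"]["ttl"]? 9.13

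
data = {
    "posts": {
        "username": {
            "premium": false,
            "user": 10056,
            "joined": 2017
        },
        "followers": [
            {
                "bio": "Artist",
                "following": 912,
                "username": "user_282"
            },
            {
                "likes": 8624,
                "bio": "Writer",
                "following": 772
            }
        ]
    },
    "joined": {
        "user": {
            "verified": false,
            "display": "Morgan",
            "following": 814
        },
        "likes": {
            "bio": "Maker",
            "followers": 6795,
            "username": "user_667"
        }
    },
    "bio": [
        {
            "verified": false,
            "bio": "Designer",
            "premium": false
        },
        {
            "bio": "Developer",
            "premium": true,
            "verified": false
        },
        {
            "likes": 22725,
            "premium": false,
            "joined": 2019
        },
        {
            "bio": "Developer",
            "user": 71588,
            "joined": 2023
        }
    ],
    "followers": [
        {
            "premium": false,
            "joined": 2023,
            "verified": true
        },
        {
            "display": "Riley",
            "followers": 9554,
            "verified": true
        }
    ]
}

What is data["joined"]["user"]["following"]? 814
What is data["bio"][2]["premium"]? False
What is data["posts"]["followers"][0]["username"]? "user_282"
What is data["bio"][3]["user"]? 71588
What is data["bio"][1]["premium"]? True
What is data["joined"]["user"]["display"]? "Morgan"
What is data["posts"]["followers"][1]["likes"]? 8624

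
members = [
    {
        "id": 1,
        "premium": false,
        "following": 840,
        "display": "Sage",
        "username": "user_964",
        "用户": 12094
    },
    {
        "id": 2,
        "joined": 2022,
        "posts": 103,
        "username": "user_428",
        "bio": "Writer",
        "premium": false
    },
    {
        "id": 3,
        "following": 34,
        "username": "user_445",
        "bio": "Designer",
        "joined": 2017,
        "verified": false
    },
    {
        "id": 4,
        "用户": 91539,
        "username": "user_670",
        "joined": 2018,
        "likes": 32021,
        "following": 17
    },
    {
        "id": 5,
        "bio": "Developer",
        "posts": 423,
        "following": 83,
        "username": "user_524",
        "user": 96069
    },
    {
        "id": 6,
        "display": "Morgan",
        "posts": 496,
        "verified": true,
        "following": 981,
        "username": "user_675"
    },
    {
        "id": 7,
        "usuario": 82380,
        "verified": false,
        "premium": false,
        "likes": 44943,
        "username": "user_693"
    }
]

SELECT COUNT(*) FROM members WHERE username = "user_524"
1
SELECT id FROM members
[1, 2, 3, 4, 5, 6, 7]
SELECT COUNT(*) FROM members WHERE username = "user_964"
1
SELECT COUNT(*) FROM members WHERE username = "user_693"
1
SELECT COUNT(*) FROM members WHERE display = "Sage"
1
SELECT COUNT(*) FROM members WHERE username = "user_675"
1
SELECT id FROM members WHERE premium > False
[]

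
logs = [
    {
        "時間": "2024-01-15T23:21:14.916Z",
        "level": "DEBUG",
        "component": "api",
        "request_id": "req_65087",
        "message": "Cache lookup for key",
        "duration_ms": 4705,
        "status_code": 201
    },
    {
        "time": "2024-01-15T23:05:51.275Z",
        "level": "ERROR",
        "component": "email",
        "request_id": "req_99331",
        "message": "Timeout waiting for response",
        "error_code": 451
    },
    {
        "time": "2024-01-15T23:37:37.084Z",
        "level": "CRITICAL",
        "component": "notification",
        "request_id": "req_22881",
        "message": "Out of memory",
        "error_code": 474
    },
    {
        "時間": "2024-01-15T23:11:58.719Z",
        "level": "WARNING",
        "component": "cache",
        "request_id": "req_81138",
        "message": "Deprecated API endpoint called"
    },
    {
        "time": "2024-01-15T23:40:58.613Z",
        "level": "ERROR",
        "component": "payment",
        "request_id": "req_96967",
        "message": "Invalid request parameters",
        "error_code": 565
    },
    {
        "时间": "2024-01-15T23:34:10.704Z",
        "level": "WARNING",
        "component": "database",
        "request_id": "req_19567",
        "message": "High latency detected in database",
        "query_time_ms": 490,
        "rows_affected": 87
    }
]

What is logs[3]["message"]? "Deprecated API endpoint called"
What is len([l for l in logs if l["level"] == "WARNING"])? 2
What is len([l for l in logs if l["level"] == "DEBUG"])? 1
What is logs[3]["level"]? "WARNING"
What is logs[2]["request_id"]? "req_22881"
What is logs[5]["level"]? "WARNING"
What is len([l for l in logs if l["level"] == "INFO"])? 0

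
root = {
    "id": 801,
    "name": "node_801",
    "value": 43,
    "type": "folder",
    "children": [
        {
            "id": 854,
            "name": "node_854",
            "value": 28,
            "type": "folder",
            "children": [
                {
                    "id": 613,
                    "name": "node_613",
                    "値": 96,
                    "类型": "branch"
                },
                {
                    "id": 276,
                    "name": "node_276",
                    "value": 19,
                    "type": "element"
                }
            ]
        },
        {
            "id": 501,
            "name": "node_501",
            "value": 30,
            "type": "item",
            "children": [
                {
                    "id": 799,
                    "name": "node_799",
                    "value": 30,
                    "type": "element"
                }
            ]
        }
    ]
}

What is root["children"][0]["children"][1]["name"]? "node_276"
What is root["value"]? 43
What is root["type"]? "folder"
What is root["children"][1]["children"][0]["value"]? 30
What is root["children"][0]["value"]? 28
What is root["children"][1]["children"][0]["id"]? 799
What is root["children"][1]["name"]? "node_501"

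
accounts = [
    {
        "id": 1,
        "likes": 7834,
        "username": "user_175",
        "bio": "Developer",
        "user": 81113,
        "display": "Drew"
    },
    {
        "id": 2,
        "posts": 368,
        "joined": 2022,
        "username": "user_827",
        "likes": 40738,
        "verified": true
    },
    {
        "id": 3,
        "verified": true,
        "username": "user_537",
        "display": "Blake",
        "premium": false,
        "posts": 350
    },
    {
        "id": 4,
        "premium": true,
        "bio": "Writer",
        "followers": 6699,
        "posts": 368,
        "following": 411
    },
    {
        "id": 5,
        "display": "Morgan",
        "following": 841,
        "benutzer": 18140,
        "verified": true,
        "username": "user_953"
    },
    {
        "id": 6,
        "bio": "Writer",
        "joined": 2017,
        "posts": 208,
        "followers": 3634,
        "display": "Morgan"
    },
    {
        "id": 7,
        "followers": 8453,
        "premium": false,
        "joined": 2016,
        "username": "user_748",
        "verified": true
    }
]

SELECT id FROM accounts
[1, 2, 3, 4, 5, 6, 7]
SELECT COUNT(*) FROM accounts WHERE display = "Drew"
1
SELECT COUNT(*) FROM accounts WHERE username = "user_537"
1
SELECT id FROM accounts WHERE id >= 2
[2, 3, 4, 5, 6, 7]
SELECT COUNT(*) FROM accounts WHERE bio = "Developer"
1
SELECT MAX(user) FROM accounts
81113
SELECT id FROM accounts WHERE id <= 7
[1, 2, 3, 4, 5, 6, 7]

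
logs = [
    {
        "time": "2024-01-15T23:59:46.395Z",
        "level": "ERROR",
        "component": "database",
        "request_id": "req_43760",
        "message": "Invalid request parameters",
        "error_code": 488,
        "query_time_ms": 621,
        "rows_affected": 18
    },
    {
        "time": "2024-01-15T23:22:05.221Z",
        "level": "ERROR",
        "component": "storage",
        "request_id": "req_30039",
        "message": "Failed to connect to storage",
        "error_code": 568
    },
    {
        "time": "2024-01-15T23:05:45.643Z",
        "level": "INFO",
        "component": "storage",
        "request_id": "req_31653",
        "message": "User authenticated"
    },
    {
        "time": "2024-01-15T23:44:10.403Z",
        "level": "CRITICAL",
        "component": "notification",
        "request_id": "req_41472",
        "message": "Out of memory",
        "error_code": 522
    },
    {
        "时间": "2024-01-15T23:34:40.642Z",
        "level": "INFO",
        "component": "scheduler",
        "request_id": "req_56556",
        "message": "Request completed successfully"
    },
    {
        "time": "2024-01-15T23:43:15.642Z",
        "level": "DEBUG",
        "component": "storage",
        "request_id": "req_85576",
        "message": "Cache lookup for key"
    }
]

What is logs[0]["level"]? "ERROR"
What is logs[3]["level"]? "CRITICAL"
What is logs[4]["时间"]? "2024-01-15T23:34:40.642Z"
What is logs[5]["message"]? "Cache lookup for key"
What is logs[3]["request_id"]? "req_41472"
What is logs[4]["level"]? "INFO"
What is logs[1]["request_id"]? "req_30039"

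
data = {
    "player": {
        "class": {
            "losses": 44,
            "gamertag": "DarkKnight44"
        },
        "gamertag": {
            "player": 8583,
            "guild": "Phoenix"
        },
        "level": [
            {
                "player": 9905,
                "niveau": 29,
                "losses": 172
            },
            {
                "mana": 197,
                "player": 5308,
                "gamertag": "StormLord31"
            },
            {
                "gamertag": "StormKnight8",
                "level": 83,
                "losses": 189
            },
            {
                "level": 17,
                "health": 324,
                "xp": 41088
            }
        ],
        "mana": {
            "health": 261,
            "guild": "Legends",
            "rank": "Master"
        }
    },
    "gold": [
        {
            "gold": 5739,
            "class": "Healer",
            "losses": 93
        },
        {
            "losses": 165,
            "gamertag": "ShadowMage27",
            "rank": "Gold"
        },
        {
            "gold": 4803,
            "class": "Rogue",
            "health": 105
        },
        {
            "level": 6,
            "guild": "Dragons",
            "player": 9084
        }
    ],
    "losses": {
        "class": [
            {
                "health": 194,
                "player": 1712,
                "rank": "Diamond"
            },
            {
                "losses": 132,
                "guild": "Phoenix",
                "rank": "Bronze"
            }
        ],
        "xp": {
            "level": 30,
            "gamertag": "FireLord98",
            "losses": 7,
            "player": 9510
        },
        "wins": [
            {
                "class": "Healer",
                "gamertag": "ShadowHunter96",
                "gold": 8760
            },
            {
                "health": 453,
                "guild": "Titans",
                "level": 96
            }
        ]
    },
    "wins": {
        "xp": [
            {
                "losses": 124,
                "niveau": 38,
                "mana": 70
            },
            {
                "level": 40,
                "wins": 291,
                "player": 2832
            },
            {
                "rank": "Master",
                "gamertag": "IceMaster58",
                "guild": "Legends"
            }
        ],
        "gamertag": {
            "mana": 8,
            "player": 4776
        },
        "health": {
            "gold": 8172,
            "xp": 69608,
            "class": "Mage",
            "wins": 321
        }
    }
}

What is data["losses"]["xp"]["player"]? 9510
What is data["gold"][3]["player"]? 9084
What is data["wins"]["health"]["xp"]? 69608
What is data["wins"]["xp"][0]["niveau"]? 38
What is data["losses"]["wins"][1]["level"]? 96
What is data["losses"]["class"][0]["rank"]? "Diamond"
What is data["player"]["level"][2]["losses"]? 189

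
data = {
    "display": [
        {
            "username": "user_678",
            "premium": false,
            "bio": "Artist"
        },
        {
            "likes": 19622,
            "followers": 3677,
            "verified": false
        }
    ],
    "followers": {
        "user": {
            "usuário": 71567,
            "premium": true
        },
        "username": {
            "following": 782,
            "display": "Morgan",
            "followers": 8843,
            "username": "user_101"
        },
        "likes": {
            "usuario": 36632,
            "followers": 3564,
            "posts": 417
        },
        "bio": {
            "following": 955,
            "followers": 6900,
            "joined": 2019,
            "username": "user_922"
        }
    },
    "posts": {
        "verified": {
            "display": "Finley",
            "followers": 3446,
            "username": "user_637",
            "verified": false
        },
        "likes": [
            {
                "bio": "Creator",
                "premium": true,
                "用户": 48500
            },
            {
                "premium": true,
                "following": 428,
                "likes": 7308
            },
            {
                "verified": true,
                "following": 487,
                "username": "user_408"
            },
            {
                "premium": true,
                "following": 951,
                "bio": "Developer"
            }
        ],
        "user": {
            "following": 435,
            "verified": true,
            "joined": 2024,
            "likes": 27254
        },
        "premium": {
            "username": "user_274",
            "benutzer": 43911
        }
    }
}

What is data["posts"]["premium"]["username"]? "user_274"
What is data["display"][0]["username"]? "user_678"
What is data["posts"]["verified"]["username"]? "user_637"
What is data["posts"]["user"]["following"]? 435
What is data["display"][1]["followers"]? 3677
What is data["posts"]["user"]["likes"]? 27254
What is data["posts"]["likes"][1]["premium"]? True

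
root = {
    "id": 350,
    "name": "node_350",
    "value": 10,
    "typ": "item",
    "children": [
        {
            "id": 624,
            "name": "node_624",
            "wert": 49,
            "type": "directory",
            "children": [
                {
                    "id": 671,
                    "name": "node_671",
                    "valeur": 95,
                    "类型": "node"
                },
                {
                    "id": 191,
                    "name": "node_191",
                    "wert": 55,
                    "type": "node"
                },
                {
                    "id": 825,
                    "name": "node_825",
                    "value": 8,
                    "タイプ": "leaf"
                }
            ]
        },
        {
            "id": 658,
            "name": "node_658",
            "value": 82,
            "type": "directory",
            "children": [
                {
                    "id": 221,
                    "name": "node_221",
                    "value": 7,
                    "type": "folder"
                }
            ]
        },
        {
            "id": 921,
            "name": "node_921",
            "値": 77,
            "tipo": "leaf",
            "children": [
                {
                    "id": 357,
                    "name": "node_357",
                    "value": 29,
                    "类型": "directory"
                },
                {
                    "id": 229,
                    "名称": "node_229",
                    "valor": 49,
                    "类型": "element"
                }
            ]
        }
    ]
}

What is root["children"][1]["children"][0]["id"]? 221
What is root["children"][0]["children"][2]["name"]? "node_825"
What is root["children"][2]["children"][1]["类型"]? "element"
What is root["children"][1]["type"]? "directory"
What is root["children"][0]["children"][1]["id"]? 191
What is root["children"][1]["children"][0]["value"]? 7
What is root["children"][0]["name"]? "node_624"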